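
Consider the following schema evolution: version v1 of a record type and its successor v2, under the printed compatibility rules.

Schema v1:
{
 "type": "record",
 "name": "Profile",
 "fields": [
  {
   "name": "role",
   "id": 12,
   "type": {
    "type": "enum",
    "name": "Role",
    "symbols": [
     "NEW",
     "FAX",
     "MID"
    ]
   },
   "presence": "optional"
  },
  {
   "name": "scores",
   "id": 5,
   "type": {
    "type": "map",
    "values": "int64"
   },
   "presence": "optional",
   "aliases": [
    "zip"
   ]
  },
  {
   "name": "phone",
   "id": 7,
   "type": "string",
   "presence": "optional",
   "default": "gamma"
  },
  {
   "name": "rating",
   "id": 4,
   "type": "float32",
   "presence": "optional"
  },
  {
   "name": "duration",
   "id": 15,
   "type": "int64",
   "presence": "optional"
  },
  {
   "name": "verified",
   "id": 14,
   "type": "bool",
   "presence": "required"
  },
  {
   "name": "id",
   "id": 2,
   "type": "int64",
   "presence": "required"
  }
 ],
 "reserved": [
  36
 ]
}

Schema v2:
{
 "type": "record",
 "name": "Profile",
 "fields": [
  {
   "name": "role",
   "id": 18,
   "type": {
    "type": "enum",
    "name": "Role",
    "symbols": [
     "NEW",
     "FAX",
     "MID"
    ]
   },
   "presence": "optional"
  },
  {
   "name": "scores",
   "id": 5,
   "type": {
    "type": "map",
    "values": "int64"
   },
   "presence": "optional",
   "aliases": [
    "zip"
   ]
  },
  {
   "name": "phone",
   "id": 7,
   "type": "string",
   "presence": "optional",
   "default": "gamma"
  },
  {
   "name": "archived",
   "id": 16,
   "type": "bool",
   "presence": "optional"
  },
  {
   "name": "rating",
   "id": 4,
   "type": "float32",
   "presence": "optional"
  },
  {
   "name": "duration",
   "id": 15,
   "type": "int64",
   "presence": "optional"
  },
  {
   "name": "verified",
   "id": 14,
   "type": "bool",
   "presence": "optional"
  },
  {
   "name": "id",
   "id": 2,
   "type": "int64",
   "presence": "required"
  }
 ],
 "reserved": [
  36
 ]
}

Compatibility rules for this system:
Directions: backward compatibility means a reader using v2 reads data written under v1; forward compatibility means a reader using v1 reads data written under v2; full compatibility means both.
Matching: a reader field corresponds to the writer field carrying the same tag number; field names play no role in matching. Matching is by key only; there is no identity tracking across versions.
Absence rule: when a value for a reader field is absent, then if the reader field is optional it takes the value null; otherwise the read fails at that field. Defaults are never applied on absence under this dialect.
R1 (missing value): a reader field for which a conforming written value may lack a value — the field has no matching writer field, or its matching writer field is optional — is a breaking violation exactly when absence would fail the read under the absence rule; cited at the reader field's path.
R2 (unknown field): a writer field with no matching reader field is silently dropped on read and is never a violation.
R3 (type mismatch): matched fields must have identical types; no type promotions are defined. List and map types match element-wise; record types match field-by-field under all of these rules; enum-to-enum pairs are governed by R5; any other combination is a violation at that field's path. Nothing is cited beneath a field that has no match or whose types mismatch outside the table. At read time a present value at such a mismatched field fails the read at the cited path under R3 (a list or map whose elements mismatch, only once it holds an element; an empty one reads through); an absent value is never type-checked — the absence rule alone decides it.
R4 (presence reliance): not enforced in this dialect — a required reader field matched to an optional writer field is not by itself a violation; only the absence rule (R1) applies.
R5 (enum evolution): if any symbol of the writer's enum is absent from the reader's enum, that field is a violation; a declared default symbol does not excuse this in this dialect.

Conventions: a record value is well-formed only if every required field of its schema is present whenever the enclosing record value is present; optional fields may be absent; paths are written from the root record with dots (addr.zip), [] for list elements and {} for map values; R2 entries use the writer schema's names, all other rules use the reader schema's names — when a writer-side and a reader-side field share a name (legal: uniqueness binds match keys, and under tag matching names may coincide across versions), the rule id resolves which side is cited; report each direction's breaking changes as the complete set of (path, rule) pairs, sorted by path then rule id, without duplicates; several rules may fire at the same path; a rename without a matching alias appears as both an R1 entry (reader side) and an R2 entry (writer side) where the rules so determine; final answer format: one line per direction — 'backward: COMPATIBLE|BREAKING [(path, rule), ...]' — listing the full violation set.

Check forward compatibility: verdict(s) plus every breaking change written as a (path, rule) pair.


forward: BREAKING [(verified, R1)]

arrows below run writer -> reader for Profile
forward analysis of Profile with v1 as reader and v2 as writer:
  no writer field matches reader role
  writer optional, map<string, int64> -> map<string, int64>: reader scores maps from writer scores
  writer optional, string -> string: reader phone maps from writer phone
  writer optional, float32 -> float32: reader rating maps from writer rating
  writer optional, int64 -> int64: reader duration maps from writer duration
  writer optional, bool -> bool: reader verified maps from writer verified
  writer required, int64 -> int64: reader id maps from writer id
  leftover writer field: role
  leftover writer field: archived
  rule R1 violated at verified
  => 1 violation(s): forward is BREAKING for Profile
remaining Profile differences; none change what is asked:
  added field archived to record Profile: optional bool, tag 16 (in v2 it sits immediately before rating) -> fires no rule on Profile, leaving the asked answer as it is
  field role in record Profile: tag 12 changed to 18 -> fires no rule on Profile, leaving the asked answer as it is


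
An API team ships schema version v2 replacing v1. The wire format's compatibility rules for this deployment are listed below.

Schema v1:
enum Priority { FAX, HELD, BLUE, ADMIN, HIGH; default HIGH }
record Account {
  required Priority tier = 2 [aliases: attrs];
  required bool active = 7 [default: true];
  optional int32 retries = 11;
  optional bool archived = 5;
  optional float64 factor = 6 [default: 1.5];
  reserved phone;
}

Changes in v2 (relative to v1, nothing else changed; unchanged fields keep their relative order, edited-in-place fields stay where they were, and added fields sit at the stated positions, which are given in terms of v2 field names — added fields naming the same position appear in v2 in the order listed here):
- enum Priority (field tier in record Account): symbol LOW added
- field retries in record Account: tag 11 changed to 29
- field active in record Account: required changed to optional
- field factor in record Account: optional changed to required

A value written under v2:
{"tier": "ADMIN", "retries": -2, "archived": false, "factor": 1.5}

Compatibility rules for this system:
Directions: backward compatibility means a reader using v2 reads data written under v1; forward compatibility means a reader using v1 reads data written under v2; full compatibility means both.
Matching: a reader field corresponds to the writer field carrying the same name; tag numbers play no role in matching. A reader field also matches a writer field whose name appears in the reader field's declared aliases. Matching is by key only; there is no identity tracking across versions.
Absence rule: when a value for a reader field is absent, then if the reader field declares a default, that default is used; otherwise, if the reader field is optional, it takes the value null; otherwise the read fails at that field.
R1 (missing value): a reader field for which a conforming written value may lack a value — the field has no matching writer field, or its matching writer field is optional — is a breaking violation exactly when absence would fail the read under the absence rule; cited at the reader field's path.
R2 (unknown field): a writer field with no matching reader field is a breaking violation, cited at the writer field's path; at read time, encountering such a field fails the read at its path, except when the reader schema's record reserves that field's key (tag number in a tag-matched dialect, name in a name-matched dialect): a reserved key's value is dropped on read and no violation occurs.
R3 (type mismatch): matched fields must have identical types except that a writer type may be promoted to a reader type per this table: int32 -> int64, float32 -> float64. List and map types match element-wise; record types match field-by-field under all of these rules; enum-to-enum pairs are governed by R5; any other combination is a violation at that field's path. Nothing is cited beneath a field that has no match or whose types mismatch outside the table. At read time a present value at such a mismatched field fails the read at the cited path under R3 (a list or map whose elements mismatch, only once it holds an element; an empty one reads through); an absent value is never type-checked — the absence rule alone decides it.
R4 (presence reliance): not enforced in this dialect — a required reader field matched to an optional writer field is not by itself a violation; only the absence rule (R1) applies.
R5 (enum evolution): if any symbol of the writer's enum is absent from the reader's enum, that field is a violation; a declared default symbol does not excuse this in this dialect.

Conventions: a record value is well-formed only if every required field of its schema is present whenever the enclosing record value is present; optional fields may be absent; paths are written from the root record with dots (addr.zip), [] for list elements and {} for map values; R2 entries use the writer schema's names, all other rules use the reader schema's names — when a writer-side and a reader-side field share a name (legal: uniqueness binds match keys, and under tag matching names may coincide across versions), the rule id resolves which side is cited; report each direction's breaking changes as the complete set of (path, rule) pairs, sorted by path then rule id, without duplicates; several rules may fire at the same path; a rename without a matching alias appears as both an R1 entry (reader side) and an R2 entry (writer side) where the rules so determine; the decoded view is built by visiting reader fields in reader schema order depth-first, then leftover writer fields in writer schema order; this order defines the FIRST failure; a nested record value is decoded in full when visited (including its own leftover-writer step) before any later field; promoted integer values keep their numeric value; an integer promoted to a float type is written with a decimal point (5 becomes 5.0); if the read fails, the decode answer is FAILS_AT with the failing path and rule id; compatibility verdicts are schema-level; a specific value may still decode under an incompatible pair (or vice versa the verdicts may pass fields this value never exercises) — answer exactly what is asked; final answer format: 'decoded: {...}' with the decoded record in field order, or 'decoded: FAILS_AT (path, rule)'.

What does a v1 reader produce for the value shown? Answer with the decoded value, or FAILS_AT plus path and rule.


in Account below, arrows point writer -> reader
decoding the Account value with the v1 reader:
  tier := "ADMIN"
  active := true (absent -> default)
  retries := -2
  archived := false
  factor := 1.5
  => decoded: {"tier": "ADMIN", "active": true, "retries": -2, "archived": false, "factor": 1.5}
checking off the Account differences that do not matter here:
  enum Priority (field tier in record Account): symbol LOW added -> a verdict-level change on Account — the shown value reads the same
  field retries in record Account: tag 11 changed to 29 -> no rule fires on it and the decoded Account view is identical with or without it
  field active in record Account: required changed to optional -> no rule fires on it and the decoded Account view is identical with or without it
  field factor in record Account: optional changed to required -> no rule fires on it and the decoded Account view is identical with or without it

decoded: {"tier": "ADMIN", "active": true, "retries": -2, "archived": false, "factor": 1.5}


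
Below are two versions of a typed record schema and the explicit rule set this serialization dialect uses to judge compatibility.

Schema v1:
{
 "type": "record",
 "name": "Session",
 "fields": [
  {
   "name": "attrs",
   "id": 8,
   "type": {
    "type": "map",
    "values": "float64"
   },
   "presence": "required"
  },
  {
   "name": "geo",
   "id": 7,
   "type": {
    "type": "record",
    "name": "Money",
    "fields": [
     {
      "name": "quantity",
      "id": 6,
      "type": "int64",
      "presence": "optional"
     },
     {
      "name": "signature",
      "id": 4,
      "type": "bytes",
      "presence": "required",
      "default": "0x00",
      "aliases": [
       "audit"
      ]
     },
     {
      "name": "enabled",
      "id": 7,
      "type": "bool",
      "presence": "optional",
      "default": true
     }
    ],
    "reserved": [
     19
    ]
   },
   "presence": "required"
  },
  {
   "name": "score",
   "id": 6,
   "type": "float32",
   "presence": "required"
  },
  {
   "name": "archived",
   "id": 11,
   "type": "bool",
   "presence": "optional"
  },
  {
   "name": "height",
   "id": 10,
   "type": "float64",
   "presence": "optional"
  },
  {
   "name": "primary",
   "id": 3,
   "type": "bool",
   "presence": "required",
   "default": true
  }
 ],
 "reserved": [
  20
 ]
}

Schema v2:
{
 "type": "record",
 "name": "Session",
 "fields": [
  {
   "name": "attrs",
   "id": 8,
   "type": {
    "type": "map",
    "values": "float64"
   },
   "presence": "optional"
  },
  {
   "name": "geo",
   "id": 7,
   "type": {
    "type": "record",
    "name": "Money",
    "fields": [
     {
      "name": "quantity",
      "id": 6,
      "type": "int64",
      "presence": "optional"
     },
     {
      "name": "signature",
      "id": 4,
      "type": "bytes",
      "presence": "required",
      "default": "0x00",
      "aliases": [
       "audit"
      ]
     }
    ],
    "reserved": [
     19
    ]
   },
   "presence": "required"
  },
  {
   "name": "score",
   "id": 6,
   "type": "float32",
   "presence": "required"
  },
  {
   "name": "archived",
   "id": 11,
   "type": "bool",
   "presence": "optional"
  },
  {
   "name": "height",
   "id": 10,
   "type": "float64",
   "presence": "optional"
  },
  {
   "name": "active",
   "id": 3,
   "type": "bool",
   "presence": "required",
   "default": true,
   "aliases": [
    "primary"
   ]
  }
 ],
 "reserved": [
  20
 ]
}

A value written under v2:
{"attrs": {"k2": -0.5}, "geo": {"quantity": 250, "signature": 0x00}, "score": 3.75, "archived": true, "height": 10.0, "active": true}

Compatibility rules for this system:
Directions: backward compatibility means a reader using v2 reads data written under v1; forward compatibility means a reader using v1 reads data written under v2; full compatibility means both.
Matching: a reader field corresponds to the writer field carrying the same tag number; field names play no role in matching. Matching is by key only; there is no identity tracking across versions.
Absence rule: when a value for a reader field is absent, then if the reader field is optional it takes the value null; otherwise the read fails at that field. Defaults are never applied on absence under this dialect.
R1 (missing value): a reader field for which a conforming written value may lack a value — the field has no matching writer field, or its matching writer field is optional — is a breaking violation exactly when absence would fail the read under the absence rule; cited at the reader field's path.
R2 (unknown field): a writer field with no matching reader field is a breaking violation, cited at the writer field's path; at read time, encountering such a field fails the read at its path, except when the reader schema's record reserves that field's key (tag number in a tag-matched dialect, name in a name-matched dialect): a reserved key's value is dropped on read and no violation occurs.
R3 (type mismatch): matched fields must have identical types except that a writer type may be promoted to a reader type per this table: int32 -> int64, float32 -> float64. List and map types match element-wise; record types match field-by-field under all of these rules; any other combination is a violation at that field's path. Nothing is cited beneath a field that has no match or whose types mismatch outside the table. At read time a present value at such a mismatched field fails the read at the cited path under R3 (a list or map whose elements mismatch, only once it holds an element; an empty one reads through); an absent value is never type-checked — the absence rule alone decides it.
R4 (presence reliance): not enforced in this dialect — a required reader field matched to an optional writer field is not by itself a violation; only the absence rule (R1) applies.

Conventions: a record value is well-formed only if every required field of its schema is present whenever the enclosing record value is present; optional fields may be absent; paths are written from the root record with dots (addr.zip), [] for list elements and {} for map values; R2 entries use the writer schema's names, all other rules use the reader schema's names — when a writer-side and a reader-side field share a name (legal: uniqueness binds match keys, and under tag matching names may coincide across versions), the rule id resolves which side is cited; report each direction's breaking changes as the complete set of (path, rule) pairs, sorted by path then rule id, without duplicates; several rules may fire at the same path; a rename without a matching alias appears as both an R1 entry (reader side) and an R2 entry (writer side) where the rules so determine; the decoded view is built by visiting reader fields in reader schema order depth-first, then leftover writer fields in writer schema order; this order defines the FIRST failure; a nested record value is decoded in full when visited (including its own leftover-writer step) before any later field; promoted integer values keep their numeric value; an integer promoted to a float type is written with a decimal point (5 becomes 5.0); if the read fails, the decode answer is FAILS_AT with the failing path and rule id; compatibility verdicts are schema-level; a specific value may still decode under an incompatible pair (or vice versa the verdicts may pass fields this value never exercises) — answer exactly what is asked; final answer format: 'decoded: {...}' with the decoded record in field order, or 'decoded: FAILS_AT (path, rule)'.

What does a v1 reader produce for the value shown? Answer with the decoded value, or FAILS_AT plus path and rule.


decoded: {"attrs": {"k2": -0.5}, "geo": {"quantity": 250, "signature": 0x00, "enabled": null}, "score": 3.75, "archived": true, "height": 10.0, "primary": true}

each type pair in Session: writer, then reader
migrating the Session value to v1:
  attrs := {"k2": -0.5}
  geo.quantity := 250
  geo.signature := 0x00
  geo.enabled := null (missing; optional => null)
  score := 3.75
  archived := true
  height := 10.0
  primary := true (from writer active)
  => decoded: {"attrs": {"k2": -0.5}, "geo": {"quantity": 250, "signature": 0x00, "enabled": null}, "score": 3.75, "archived": true, "height": 10.0, "primary": true}
checking off the Session differences that do not matter here:
  removed field enabled from record Money -> affects the rule determinations only; this particular Session value decodes identically
  field attrs in record Session: required changed to optional -> affects the rule determinations only; this particular Session value decodes identically
  renamed field primary to active in record Session (alias primary declared on the renamed field) -> triggers nothing under the printed rules; the Session answer is the same either way


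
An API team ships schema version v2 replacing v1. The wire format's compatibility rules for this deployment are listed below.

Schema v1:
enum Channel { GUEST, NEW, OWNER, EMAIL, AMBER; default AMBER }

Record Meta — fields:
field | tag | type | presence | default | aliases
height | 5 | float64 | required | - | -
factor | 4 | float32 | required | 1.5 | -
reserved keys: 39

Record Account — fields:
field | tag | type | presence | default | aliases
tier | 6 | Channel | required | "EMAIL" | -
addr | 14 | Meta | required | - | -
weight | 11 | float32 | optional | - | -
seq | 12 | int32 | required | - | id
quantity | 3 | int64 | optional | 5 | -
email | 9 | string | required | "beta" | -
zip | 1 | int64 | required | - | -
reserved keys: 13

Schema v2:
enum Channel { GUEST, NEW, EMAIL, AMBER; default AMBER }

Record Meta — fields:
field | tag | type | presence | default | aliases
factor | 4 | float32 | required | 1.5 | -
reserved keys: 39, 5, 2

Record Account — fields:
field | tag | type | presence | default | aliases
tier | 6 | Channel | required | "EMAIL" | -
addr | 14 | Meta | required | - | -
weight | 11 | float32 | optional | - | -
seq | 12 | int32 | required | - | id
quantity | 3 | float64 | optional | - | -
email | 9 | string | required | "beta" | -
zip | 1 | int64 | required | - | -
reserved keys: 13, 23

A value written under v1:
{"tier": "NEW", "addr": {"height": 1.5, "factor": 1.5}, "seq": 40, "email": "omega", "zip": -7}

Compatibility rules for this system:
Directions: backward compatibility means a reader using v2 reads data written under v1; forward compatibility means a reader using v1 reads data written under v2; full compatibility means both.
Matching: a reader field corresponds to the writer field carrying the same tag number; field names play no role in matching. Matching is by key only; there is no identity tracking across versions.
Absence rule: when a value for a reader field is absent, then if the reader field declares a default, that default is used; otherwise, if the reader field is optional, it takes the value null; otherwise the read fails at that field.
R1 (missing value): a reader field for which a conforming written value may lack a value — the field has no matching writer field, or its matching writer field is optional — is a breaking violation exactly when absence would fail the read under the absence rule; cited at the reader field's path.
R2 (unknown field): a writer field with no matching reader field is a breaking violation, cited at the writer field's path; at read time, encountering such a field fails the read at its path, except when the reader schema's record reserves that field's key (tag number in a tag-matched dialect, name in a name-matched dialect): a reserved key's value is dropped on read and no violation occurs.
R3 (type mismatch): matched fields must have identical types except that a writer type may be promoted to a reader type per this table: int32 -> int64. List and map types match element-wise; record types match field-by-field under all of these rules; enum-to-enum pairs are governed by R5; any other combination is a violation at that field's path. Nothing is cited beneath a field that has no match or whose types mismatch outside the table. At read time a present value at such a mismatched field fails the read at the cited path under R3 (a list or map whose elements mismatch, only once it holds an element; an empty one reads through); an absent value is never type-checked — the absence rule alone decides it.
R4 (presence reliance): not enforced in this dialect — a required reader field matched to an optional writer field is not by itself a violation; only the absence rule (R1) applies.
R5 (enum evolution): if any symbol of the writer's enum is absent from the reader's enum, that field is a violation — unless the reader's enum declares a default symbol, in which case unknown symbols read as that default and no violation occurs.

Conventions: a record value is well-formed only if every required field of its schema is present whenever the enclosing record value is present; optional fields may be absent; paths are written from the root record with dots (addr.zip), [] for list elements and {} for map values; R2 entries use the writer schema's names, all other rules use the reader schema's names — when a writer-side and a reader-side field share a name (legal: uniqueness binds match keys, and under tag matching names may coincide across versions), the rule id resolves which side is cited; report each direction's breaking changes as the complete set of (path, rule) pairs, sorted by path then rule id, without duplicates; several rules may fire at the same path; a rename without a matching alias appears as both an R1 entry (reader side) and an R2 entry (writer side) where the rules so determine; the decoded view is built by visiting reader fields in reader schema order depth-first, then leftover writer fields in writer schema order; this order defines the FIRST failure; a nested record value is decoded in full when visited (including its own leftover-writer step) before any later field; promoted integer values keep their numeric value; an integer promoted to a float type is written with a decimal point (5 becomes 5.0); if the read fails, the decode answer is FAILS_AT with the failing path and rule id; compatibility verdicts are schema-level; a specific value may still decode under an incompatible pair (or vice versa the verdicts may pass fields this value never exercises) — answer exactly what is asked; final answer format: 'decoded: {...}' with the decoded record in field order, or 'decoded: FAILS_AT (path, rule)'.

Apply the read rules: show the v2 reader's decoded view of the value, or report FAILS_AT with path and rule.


arrows below run writer -> reader for Account
decoding the Account value with the v2 reader:
  tier := "NEW"
  addr.factor := 1.5
  writer addr.height: reserved -> dropped
  weight := null (absent, optional -> null)
  seq := 40
  quantity := null (absent, optional -> null)
  email := "omega"
  zip := -7
  => decoded: {"tier": "NEW", "addr": {"factor": 1.5}, "weight": null, "seq": 40, "quantity": null, "email": "omega", "zip": -7}
remaining Account differences; none change what is asked:
  enum Channel (field tier in record Account): symbol OWNER removed -> fires no rule on Account under this dialect and leaves the result unchanged

decoded: {"tier": "NEW", "addr": {"factor": 1.5}, "weight": null, "seq": 40, "quantity": null, "email": "omega", "zip": -7}


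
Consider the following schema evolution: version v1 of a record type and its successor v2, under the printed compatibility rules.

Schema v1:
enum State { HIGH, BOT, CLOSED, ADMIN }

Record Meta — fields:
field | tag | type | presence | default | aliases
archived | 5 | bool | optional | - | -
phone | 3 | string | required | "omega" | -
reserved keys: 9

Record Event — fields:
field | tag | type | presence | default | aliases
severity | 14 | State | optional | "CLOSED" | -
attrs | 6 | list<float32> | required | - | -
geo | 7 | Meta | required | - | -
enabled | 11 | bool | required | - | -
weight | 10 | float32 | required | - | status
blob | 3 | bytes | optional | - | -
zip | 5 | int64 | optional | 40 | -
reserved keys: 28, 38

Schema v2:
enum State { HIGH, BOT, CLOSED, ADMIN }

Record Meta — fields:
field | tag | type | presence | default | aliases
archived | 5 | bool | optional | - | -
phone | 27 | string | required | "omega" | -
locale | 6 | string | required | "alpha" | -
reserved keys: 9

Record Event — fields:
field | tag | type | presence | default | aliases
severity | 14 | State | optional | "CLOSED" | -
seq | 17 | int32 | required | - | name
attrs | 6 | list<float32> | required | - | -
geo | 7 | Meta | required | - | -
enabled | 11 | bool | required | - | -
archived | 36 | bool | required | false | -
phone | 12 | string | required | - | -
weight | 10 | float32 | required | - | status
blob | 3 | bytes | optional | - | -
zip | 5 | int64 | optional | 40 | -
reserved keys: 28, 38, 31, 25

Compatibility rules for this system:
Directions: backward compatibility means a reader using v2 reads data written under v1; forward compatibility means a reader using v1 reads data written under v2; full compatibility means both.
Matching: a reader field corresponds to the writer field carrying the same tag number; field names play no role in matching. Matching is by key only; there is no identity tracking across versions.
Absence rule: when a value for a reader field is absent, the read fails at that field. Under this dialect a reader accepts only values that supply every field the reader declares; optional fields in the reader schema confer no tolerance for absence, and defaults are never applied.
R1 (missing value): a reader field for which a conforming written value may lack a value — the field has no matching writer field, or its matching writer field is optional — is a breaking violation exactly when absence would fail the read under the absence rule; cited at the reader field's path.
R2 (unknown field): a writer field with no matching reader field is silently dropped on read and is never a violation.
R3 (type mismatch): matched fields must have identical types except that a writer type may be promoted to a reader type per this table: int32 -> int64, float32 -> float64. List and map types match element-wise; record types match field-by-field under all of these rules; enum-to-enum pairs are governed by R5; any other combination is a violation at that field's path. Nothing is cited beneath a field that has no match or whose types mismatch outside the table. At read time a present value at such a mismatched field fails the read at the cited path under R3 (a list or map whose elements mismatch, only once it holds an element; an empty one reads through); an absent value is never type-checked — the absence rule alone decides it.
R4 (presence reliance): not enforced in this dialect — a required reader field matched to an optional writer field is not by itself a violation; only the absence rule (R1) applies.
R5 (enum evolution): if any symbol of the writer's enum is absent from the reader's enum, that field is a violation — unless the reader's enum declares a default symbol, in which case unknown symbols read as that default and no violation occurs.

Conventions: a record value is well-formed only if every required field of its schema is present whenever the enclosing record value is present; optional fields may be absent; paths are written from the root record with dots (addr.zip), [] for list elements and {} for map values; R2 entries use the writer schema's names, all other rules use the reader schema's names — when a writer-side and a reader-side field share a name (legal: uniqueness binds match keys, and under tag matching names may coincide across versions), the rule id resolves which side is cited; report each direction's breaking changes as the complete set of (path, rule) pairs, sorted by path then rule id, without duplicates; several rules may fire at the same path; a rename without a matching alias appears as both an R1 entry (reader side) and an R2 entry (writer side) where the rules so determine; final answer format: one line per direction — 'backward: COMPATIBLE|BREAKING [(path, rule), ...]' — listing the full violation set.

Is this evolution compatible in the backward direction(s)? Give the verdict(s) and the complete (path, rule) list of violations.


arrows below run writer -> reader for Event
backward pass over Event, reader schema v2, writer schema v1:
  severity: State -> State, writer optional; from severity
  seq has no writer counterpart
  attrs: list<float32> -> list<float32>, writer required; from attrs
  geo: Meta -> Meta, writer required; from geo
  enabled: bool -> bool, writer required; from enabled
  archived has no writer counterpart
  phone has no writer counterpart
  weight: float32 -> float32, writer required; from weight
  blob: bytes -> bytes, writer optional; from blob
  zip: int64 -> int64, writer optional; from zip
  geo.archived: bool -> bool, writer optional; from geo.archived
  geo.phone has no writer counterpart
  geo.locale has no writer counterpart
  leftover writer field: geo.phone
  violation R1 at archived
  violation R1 at blob
  violation R1 at geo.archived
  violation R1 at geo.locale
  violation R1 at geo.phone
  violation R1 at phone
  violation R1 at seq
  violation R1 at severity
  violation R1 at zip
  => 9 violation(s): backward is BREAKING for Event

backward: BREAKING [(archived, R1), (blob, R1), (geo.archived, R1), (geo.locale, R1), (geo.phone, R1), (phone, R1), (seq, R1), (severity, R1), (zip, R1)]


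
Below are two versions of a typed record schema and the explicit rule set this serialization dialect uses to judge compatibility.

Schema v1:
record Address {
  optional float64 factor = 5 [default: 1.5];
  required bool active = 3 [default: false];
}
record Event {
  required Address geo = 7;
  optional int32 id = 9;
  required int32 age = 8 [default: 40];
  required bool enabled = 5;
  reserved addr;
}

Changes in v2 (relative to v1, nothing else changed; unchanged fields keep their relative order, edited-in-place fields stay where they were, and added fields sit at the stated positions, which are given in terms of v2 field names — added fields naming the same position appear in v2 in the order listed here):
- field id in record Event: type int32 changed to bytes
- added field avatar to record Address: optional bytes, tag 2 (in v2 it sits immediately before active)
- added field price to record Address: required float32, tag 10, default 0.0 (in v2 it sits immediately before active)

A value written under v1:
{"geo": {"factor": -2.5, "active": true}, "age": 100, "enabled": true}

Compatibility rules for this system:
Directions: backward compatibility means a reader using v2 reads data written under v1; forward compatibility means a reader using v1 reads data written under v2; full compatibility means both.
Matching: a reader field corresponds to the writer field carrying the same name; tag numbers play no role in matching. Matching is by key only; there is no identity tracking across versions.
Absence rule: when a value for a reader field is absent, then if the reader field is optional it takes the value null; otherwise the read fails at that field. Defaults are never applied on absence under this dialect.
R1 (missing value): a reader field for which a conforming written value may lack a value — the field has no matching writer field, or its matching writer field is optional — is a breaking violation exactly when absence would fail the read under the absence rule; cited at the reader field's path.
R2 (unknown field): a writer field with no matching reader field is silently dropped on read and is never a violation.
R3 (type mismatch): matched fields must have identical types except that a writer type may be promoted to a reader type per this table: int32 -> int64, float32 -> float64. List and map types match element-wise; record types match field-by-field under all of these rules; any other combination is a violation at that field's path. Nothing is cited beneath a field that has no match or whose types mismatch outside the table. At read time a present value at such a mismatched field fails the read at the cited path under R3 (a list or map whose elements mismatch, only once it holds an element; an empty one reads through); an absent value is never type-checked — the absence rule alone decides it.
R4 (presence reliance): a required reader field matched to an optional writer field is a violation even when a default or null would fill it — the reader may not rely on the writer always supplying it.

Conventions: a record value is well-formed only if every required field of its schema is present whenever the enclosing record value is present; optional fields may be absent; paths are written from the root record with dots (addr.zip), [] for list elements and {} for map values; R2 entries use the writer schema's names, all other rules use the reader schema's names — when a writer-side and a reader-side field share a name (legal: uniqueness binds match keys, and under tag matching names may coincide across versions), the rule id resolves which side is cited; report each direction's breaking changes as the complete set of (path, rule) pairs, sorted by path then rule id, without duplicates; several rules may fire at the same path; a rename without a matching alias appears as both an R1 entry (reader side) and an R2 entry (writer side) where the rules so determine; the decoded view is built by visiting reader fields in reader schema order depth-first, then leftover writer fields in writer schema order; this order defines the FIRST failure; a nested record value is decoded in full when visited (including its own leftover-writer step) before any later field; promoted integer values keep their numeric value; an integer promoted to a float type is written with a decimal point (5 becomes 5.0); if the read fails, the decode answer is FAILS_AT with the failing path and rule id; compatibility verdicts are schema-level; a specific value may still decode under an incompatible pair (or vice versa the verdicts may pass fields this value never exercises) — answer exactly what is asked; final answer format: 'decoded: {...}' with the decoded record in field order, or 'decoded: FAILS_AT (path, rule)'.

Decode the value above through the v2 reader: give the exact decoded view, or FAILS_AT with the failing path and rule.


decoded: FAILS_AT (geo.price, R1)

in Event below, arrows point writer -> reader
migrating the Event value to v2:
  geo.factor := -2.5
  geo.avatar := null (absent, optional -> null)
  read fails at geo.price under R1 (no fill)
  => FAILS_AT (geo.price, R1)
remaining Event differences; none change what is asked:
  field id in record Event: type int32 changed to bytes -> changes Event's schema-level verdicts only — the decode of this value is the same
  added field avatar to record Address: optional bytes, tag 2 (in v2 it sits immediately before active) -> no rule fires on it and the decoded Event view is identical with or without it


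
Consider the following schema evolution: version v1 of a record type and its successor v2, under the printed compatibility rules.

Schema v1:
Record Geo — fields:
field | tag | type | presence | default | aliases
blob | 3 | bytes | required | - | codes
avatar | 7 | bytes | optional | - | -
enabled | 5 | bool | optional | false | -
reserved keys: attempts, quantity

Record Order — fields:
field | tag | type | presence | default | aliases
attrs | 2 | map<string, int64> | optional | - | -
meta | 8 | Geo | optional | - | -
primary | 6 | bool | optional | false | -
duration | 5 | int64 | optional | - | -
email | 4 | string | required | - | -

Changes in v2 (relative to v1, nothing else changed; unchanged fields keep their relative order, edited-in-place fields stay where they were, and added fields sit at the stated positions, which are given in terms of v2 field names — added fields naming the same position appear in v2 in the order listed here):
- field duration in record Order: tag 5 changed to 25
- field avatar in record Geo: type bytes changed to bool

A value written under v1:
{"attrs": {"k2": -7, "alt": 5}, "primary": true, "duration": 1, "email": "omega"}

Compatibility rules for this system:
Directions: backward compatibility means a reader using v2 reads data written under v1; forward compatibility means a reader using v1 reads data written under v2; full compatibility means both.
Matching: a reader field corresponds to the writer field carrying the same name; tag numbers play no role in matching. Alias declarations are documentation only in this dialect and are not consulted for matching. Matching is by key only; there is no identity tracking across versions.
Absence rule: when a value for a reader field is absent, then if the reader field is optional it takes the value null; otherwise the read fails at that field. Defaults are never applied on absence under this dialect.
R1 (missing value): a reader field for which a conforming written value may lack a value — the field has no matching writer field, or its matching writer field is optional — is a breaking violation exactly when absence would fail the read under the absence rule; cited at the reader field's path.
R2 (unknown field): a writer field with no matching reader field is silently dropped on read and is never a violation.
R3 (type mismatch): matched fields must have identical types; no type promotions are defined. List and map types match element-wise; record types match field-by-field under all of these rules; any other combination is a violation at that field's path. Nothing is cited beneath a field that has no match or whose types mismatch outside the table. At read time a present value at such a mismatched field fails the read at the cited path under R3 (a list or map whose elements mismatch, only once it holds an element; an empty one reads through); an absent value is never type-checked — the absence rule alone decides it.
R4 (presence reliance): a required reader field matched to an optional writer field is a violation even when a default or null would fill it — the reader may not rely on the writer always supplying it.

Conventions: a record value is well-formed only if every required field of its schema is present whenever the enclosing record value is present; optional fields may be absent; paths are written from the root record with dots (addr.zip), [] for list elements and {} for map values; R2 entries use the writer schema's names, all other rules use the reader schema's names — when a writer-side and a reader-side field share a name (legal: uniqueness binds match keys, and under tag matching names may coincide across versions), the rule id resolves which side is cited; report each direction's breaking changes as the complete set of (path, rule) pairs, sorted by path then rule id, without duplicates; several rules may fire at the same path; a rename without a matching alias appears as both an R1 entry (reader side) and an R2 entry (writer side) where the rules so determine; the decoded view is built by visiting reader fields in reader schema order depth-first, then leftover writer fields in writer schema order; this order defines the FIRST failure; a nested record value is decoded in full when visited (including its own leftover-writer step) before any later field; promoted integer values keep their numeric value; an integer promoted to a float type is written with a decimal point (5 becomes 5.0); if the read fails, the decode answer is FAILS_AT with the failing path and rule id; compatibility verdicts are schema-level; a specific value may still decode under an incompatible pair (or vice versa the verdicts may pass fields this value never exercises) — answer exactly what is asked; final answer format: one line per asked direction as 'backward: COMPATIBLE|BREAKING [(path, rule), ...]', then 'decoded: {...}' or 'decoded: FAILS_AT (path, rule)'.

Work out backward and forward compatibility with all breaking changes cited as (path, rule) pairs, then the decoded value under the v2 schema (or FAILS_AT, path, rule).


backward: BREAKING [(meta.avatar, R3)]; forward: BREAKING [(meta.avatar, R3)]; decoded: {"attrs": {"k2": -7, "alt": 5}, "meta": null, "primary": true, "duration": 1, "email": "omega"}

each type pair in Order: writer, then reader
backward analysis of Order with v2 as reader and v1 as writer:
  writer optional, map<string, int64> -> map<string, int64>: reader attrs maps from writer attrs
  writer optional, Geo -> Geo: reader meta maps from writer meta
  writer optional, bool -> bool: reader primary maps from writer primary
  writer optional, int64 -> int64: reader duration maps from writer duration
  writer required, string -> string: reader email maps from writer email
  writer required, bytes -> bytes: reader meta.blob maps from writer meta.blob
  writer optional, bytes -> bool: reader meta.avatar maps from writer meta.avatar
  writer optional, bool -> bool: reader meta.enabled maps from writer meta.enabled
  breaking: (meta.avatar, R3)
  backward on Order therefore BREAKING (1)
forward analysis of Order with v1 as reader and v2 as writer:
  writer optional, map<string, int64> -> map<string, int64>: reader attrs maps from writer attrs
  writer optional, Geo -> Geo: reader meta maps from writer meta
  writer optional, bool -> bool: reader primary maps from writer primary
  writer optional, int64 -> int64: reader duration maps from writer duration
  writer required, string -> string: reader email maps from writer email
  writer required, bytes -> bytes: reader meta.blob maps from writer meta.blob
  writer optional, bool -> bytes: reader meta.avatar maps from writer meta.avatar
  writer optional, bool -> bool: reader meta.enabled maps from writer meta.enabled
  breaking: (meta.avatar, R3)
  forward on Order therefore BREAKING (1)
migrating the Order value to v2:
  attrs := {"k2": -7, "alt": 5}
  meta := null (not supplied -> null)
  primary := true
  duration := 1
  email := "omega"
  => decoded: {"attrs": {"k2": -7, "alt": 5}, "meta": null, "primary": true, "duration": 1, "email": "omega"}
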